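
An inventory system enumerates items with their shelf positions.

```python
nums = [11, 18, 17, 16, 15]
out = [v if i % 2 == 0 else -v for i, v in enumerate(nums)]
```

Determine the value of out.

Step 1: For each (i, v), keep v if i is even, negate if odd:
  i=0 (even): keep 11
  i=1 (odd): negate to -18
  i=2 (even): keep 17
  i=3 (odd): negate to -16
  i=4 (even): keep 15
Therefore out = [11, -18, 17, -16, 15].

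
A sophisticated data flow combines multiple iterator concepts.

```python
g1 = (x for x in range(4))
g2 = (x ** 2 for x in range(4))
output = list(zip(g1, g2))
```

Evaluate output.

Step 1: g1 produces [0, 1, 2, 3].
Step 2: g2 produces [0, 1, 4, 9].
Step 3: zip pairs them: [(0, 0), (1, 1), (2, 4), (3, 9)].
Therefore output = [(0, 0), (1, 1), (2, 4), (3, 9)].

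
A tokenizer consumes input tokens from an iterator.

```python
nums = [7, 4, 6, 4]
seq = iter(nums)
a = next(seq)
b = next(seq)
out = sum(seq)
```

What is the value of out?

Step 1: Create iterator over [7, 4, 6, 4].
Step 2: a = next() = 7, b = next() = 4.
Step 3: sum() of remaining [6, 4] = 10.
Therefore out = 10.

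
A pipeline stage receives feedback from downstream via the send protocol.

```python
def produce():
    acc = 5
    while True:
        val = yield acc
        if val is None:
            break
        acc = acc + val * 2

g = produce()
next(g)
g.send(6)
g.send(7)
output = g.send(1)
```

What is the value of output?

Step 1: next() -> yield acc=5.
Step 2: send(6) -> val=6, acc = 5 + 6*2 = 17, yield 17.
Step 3: send(7) -> val=7, acc = 17 + 7*2 = 31, yield 31.
Step 4: send(1) -> val=1, acc = 31 + 1*2 = 33, yield 33.
Therefore output = 33.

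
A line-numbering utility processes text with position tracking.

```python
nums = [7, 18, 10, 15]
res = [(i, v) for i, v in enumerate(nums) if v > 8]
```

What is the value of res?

Step 1: Filter enumerate([7, 18, 10, 15]) keeping v > 8:
  (0, 7): 7 <= 8, excluded
  (1, 18): 18 > 8, included
  (2, 10): 10 > 8, included
  (3, 15): 15 > 8, included
Therefore res = [(1, 18), (2, 10), (3, 15)].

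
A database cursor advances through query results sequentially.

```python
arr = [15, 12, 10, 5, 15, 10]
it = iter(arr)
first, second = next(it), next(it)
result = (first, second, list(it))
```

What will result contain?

Step 1: Create iterator over [15, 12, 10, 5, 15, 10].
Step 2: first = 15, second = 12.
Step 3: Remaining elements: [10, 5, 15, 10].
Therefore result = (15, 12, [10, 5, 15, 10]).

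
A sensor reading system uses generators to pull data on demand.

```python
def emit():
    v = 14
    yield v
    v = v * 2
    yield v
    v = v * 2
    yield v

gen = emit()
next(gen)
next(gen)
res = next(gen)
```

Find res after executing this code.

Step 1: Trace through generator execution:
  Yield 1: v starts at 14, yield 14
  Yield 2: v = 14 * 2 = 28, yield 28
  Yield 3: v = 28 * 2 = 56, yield 56
Step 2: First next() gets 14, second next() gets the second value, third next() yields 56.
Therefore res = 56.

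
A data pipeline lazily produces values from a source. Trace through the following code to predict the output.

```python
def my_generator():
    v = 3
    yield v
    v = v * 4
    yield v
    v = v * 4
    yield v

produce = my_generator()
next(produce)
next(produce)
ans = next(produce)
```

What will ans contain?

Step 1: Trace through generator execution:
  Yield 1: v starts at 3, yield 3
  Yield 2: v = 3 * 4 = 12, yield 12
  Yield 3: v = 12 * 4 = 48, yield 48
Step 2: First next() gets 3, second next() gets the second value, third next() yields 48.
Therefore ans = 48.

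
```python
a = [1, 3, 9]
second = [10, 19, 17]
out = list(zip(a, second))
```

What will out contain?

Step 1: zip pairs elements at same index:
  Index 0: (1, 10)
  Index 1: (3, 19)
  Index 2: (9, 17)
Therefore out = [(1, 10), (3, 19), (9, 17)].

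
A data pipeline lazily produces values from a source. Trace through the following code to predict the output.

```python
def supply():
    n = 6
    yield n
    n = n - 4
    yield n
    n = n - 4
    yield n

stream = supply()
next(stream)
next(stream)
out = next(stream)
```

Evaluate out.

Step 1: Trace through generator execution:
  Yield 1: n starts at 6, yield 6
  Yield 2: n = 6 - 4 = 2, yield 2
  Yield 3: n = 2 - 4 = -2, yield -2
Step 2: First next() gets 6, second next() gets the second value, third next() yields -2.
Therefore out = -2.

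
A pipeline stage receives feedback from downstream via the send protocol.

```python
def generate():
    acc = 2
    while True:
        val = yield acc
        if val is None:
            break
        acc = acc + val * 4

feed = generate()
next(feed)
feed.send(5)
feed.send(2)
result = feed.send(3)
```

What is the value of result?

Step 1: next() -> yield acc=2.
Step 2: send(5) -> val=5, acc = 2 + 5*4 = 22, yield 22.
Step 3: send(2) -> val=2, acc = 22 + 2*4 = 30, yield 30.
Step 4: send(3) -> val=3, acc = 30 + 3*4 = 42, yield 42.
Therefore result = 42.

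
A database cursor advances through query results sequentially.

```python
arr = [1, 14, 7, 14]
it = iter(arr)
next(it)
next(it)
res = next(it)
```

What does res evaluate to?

Step 1: Create iterator over [1, 14, 7, 14].
Step 2: next() consumes 1.
Step 3: next() consumes 14.
Step 4: next() returns 7.
Therefore res = 7.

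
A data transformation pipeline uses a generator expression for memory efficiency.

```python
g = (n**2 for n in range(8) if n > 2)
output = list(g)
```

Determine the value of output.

Step 1: For range(8), keep n > 2, then square:
  n=0: 0 <= 2, excluded
  n=1: 1 <= 2, excluded
  n=2: 2 <= 2, excluded
  n=3: 3 > 2, yield 3**2 = 9
  n=4: 4 > 2, yield 4**2 = 16
  n=5: 5 > 2, yield 5**2 = 25
  n=6: 6 > 2, yield 6**2 = 36
  n=7: 7 > 2, yield 7**2 = 49
Therefore output = [9, 16, 25, 36, 49].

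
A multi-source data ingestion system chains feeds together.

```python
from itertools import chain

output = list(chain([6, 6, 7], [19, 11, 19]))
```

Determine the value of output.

Step 1: chain() concatenates iterables: [6, 6, 7] + [19, 11, 19].
Therefore output = [6, 6, 7, 19, 11, 19].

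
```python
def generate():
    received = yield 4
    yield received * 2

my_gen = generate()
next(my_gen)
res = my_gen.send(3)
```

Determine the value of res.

Step 1: next(my_gen) advances to first yield, producing 4.
Step 2: send(3) resumes, received = 3.
Step 3: yield received * 2 = 3 * 2 = 6.
Therefore res = 6.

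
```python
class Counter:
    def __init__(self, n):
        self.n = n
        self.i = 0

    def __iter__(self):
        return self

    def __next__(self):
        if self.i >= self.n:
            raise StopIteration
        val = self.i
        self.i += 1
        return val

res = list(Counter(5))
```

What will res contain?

Step 1: Counter(5) creates an iterator counting 0 to 4.
Step 2: list() consumes all values: [0, 1, 2, 3, 4].
Therefore res = [0, 1, 2, 3, 4].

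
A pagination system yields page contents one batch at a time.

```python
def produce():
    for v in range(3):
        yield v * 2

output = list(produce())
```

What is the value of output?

Step 1: For each v in range(3), yield v * 2:
  v=0: yield 0 * 2 = 0
  v=1: yield 1 * 2 = 2
  v=2: yield 2 * 2 = 4
Therefore output = [0, 2, 4].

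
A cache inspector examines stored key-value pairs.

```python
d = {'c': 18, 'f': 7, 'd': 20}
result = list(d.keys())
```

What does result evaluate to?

Step 1: d.keys() returns the dictionary keys in insertion order.
Therefore result = ['c', 'f', 'd'].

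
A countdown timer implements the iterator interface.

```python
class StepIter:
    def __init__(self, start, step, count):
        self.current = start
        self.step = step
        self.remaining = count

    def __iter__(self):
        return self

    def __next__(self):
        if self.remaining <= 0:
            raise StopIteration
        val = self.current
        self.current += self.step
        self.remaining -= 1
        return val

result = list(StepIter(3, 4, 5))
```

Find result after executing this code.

Step 1: StepIter starts at 3, increments by 4, for 5 steps:
  Yield 3, then current += 4
  Yield 7, then current += 4
  Yield 11, then current += 4
  Yield 15, then current += 4
  Yield 19, then current += 4
Therefore result = [3, 7, 11, 15, 19].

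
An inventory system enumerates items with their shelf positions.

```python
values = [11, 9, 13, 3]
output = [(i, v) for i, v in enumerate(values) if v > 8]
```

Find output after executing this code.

Step 1: Filter enumerate([11, 9, 13, 3]) keeping v > 8:
  (0, 11): 11 > 8, included
  (1, 9): 9 > 8, included
  (2, 13): 13 > 8, included
  (3, 3): 3 <= 8, excluded
Therefore output = [(0, 11), (1, 9), (2, 13)].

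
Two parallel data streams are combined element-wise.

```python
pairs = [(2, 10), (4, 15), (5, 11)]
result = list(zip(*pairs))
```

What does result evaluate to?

Step 1: zip(*pairs) transposes: unzips [(2, 10), (4, 15), (5, 11)] into separate sequences.
Step 2: First elements: (2, 4, 5), second elements: (10, 15, 11).
Therefore result = [(2, 4, 5), (10, 15, 11)].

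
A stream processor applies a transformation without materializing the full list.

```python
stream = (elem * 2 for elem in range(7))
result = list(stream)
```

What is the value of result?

Step 1: For each elem in range(7), compute elem*2:
  elem=0: 0*2 = 0
  elem=1: 1*2 = 2
  elem=2: 2*2 = 4
  elem=3: 3*2 = 6
  elem=4: 4*2 = 8
  elem=5: 5*2 = 10
  elem=6: 6*2 = 12
Therefore result = [0, 2, 4, 6, 8, 10, 12].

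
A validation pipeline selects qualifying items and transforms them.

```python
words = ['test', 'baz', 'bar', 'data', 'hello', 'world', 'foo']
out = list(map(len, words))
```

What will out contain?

Step 1: Map len() to each word:
  'test' -> 4
  'baz' -> 3
  'bar' -> 3
  'data' -> 4
  'hello' -> 5
  'world' -> 5
  'foo' -> 3
Therefore out = [4, 3, 3, 4, 5, 5, 3].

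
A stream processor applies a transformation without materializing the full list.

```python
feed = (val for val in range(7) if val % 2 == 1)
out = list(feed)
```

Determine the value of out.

Step 1: Filter range(7) keeping only odd values:
  val=0: even, excluded
  val=1: odd, included
  val=2: even, excluded
  val=3: odd, included
  val=4: even, excluded
  val=5: odd, included
  val=6: even, excluded
Therefore out = [1, 3, 5].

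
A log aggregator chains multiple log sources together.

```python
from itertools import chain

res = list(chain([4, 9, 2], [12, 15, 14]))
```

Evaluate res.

Step 1: chain() concatenates iterables: [4, 9, 2] + [12, 15, 14].
Therefore res = [4, 9, 2, 12, 15, 14].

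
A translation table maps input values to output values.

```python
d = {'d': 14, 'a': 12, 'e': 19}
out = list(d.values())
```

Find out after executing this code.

Step 1: d.values() returns the dictionary values in insertion order.
Therefore out = [14, 12, 19].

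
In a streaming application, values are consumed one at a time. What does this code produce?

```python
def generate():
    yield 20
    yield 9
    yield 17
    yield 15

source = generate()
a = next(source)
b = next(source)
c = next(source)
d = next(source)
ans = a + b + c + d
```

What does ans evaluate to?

Step 1: Create generator and consume all values:
  a = next(source) = 20
  b = next(source) = 9
  c = next(source) = 17
  d = next(source) = 15
Step 2: ans = 20 + 9 + 17 + 15 = 61.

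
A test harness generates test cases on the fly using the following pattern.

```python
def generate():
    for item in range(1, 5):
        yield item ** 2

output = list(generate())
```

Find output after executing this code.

Step 1: For each item in range(1, 5), yield item**2:
  item=1: yield 1**2 = 1
  item=2: yield 2**2 = 4
  item=3: yield 3**2 = 9
  item=4: yield 4**2 = 16
Therefore output = [1, 4, 9, 16].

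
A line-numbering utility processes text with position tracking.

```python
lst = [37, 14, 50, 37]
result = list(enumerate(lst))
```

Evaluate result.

Step 1: enumerate pairs each element with its index:
  (0, 37)
  (1, 14)
  (2, 50)
  (3, 37)
Therefore result = [(0, 37), (1, 14), (2, 50), (3, 37)].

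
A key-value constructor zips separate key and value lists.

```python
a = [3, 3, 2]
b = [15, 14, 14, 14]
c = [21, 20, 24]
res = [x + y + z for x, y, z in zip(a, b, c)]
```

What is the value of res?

Step 1: zip three lists (truncates to shortest, len=3):
  3 + 15 + 21 = 39
  3 + 14 + 20 = 37
  2 + 14 + 24 = 40
Therefore res = [39, 37, 40].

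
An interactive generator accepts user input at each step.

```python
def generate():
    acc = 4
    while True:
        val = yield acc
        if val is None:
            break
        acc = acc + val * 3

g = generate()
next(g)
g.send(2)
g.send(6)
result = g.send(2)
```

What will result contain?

Step 1: next() -> yield acc=4.
Step 2: send(2) -> val=2, acc = 4 + 2*3 = 10, yield 10.
Step 3: send(6) -> val=6, acc = 10 + 6*3 = 28, yield 28.
Step 4: send(2) -> val=2, acc = 28 + 2*3 = 34, yield 34.
Therefore result = 34.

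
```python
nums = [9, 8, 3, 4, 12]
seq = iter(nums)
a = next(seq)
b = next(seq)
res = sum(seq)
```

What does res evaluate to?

Step 1: Create iterator over [9, 8, 3, 4, 12].
Step 2: a = next() = 9, b = next() = 8.
Step 3: sum() of remaining [3, 4, 12] = 19.
Therefore res = 19.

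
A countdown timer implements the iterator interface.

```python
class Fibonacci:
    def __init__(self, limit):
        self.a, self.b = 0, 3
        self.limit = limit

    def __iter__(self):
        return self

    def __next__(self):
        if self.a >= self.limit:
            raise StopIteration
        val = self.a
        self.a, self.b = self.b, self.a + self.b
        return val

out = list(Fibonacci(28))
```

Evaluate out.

Step 1: Fibonacci-like sequence (a=0, b=3) until >= 28:
  Yield 0, then a,b = 3,3
  Yield 3, then a,b = 3,6
  Yield 3, then a,b = 6,9
  Yield 6, then a,b = 9,15
  Yield 9, then a,b = 15,24
  Yield 15, then a,b = 24,39
  Yield 24, then a,b = 39,63
Step 2: 39 >= 28, stop.
Therefore out = [0, 3, 3, 6, 9, 15, 24].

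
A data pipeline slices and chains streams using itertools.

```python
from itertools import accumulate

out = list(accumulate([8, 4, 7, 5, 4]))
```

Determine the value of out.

Step 1: accumulate computes running sums:
  + 8 = 8
  + 4 = 12
  + 7 = 19
  + 5 = 24
  + 4 = 28
Therefore out = [8, 12, 19, 24, 28].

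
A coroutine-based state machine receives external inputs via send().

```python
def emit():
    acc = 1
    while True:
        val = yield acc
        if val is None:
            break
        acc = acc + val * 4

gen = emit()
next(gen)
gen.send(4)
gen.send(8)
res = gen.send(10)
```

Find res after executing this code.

Step 1: next() -> yield acc=1.
Step 2: send(4) -> val=4, acc = 1 + 4*4 = 17, yield 17.
Step 3: send(8) -> val=8, acc = 17 + 8*4 = 49, yield 49.
Step 4: send(10) -> val=10, acc = 49 + 10*4 = 89, yield 89.
Therefore res = 89.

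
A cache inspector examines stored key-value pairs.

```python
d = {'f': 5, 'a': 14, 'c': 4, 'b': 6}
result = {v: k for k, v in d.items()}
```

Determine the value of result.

Step 1: Invert dict (swap keys and values):
  'f': 5 -> 5: 'f'
  'a': 14 -> 14: 'a'
  'c': 4 -> 4: 'c'
  'b': 6 -> 6: 'b'
Therefore result = {5: 'f', 14: 'a', 4: 'c', 6: 'b'}.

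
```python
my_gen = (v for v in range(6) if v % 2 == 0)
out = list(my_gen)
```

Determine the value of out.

Step 1: Filter range(6) keeping only even values:
  v=0: even, included
  v=1: odd, excluded
  v=2: even, included
  v=3: odd, excluded
  v=4: even, included
  v=5: odd, excluded
Therefore out = [0, 2, 4].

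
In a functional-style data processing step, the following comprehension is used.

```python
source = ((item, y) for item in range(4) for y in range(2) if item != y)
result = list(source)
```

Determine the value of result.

Step 1: Nested generator over range(4) x range(2) where item != y:
  (0, 0): excluded (item == y)
  (0, 1): included
  (1, 0): included
  (1, 1): excluded (item == y)
  (2, 0): included
  (2, 1): included
  (3, 0): included
  (3, 1): included
Therefore result = [(0, 1), (1, 0), (2, 0), (2, 1), (3, 0), (3, 1)].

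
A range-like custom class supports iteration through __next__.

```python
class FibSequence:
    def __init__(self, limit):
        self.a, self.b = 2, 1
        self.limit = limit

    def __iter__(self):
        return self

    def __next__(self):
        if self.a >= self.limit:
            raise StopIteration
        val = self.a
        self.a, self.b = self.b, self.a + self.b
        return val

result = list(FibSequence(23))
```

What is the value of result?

Step 1: Fibonacci-like sequence (a=2, b=1) until >= 23:
  Yield 2, then a,b = 1,3
  Yield 1, then a,b = 3,4
  Yield 3, then a,b = 4,7
  Yield 4, then a,b = 7,11
  Yield 7, then a,b = 11,18
  Yield 11, then a,b = 18,29
  Yield 18, then a,b = 29,47
Step 2: 29 >= 23, stop.
Therefore result = [2, 1, 3, 4, 7, 11, 18].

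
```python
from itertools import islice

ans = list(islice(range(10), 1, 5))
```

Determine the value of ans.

Step 1: islice(range(10), 1, 5) takes elements at indices [1, 5).
Step 2: Elements: [1, 2, 3, 4].
Therefore ans = [1, 2, 3, 4].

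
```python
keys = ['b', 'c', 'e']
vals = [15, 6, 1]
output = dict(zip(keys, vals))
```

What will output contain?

Step 1: zip pairs keys with values:
  'b' -> 15
  'c' -> 6
  'e' -> 1
Therefore output = {'b': 15, 'c': 6, 'e': 1}.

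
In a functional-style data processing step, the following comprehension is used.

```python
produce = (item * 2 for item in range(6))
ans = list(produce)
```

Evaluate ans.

Step 1: For each item in range(6), compute item*2:
  item=0: 0*2 = 0
  item=1: 1*2 = 2
  item=2: 2*2 = 4
  item=3: 3*2 = 6
  item=4: 4*2 = 8
  item=5: 5*2 = 10
Therefore ans = [0, 2, 4, 6, 8, 10].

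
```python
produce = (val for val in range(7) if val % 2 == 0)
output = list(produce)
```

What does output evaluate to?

Step 1: Filter range(7) keeping only even values:
  val=0: even, included
  val=1: odd, excluded
  val=2: even, included
  val=3: odd, excluded
  val=4: even, included
  val=5: odd, excluded
  val=6: even, included
Therefore output = [0, 2, 4, 6].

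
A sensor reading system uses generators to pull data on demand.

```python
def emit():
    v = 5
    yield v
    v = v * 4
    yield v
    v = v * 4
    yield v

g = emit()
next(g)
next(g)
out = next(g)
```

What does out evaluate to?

Step 1: Trace through generator execution:
  Yield 1: v starts at 5, yield 5
  Yield 2: v = 5 * 4 = 20, yield 20
  Yield 3: v = 20 * 4 = 80, yield 80
Step 2: First next() gets 5, second next() gets the second value, third next() yields 80.
Therefore out = 80.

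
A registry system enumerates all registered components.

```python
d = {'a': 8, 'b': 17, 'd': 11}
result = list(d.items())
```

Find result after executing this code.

Step 1: d.items() returns (key, value) pairs in insertion order.
Therefore result = [('a', 8), ('b', 17), ('d', 11)].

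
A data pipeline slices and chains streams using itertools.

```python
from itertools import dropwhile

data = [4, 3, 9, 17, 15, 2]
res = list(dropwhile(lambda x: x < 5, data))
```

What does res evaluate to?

Step 1: dropwhile drops elements while < 5:
  4 < 5: dropped
  3 < 5: dropped
  9: kept (dropping stopped)
Step 2: Remaining elements kept regardless of condition.
Therefore res = [9, 17, 15, 2].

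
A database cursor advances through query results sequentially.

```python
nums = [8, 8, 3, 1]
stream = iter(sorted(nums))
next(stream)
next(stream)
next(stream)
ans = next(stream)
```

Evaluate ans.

Step 1: sorted([8, 8, 3, 1]) = [1, 3, 8, 8].
Step 2: Create iterator and skip 3 elements.
Step 3: next() returns 8.
Therefore ans = 8.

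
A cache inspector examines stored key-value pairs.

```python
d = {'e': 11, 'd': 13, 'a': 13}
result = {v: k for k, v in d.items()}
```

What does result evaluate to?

Step 1: Invert dict (swap keys and values):
  'e': 11 -> 11: 'e'
  'd': 13 -> 13: 'd'
  'a': 13 -> 13: 'a'
Therefore result = {11: 'e', 13: 'a'}.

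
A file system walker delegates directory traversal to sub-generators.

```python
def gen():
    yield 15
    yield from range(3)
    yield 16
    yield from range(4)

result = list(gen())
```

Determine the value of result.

Step 1: Trace yields in order:
  yield 15
  yield 0
  yield 1
  yield 2
  yield 16
  yield 0
  yield 1
  yield 2
  yield 3
Therefore result = [15, 0, 1, 2, 16, 0, 1, 2, 3].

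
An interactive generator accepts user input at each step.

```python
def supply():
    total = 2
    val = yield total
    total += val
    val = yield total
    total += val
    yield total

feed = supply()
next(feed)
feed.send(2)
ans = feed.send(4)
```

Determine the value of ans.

Step 1: next() -> yield total=2.
Step 2: send(2) -> val=2, total = 2+2 = 4, yield 4.
Step 3: send(4) -> val=4, total = 4+4 = 8, yield 8.
Therefore ans = 8.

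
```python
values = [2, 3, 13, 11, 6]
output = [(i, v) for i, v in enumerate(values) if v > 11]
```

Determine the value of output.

Step 1: Filter enumerate([2, 3, 13, 11, 6]) keeping v > 11:
  (0, 2): 2 <= 11, excluded
  (1, 3): 3 <= 11, excluded
  (2, 13): 13 > 11, included
  (3, 11): 11 <= 11, excluded
  (4, 6): 6 <= 11, excluded
Therefore output = [(2, 13)].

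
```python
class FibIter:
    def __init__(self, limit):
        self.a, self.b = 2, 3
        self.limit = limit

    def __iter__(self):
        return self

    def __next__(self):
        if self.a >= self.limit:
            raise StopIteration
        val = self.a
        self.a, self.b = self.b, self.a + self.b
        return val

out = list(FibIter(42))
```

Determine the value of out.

Step 1: Fibonacci-like sequence (a=2, b=3) until >= 42:
  Yield 2, then a,b = 3,5
  Yield 3, then a,b = 5,8
  Yield 5, then a,b = 8,13
  Yield 8, then a,b = 13,21
  Yield 13, then a,b = 21,34
  Yield 21, then a,b = 34,55
  Yield 34, then a,b = 55,89
Step 2: 55 >= 42, stop.
Therefore out = [2, 3, 5, 8, 13, 21, 34].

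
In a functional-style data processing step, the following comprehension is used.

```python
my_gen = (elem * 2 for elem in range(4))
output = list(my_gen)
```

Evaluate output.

Step 1: For each elem in range(4), compute elem*2:
  elem=0: 0*2 = 0
  elem=1: 1*2 = 2
  elem=2: 2*2 = 4
  elem=3: 3*2 = 6
Therefore output = [0, 2, 4, 6].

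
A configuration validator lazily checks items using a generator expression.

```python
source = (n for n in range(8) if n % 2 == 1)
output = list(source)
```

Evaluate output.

Step 1: Filter range(8) keeping only odd values:
  n=0: even, excluded
  n=1: odd, included
  n=2: even, excluded
  n=3: odd, included
  n=4: even, excluded
  n=5: odd, included
  n=6: even, excluded
  n=7: odd, included
Therefore output = [1, 3, 5, 7].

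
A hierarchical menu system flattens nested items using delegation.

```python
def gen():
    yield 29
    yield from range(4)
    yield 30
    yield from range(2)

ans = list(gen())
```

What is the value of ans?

Step 1: Trace yields in order:
  yield 29
  yield 0
  yield 1
  yield 2
  yield 3
  yield 30
  yield 0
  yield 1
Therefore ans = [29, 0, 1, 2, 3, 30, 0, 1].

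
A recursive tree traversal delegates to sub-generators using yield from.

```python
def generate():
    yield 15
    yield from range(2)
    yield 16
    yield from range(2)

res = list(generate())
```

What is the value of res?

Step 1: Trace yields in order:
  yield 15
  yield 0
  yield 1
  yield 16
  yield 0
  yield 1
Therefore res = [15, 0, 1, 16, 0, 1].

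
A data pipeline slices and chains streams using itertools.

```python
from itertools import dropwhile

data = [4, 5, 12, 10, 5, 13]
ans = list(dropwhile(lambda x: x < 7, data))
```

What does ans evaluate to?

Step 1: dropwhile drops elements while < 7:
  4 < 7: dropped
  5 < 7: dropped
  12: kept (dropping stopped)
Step 2: Remaining elements kept regardless of condition.
Therefore ans = [12, 10, 5, 13].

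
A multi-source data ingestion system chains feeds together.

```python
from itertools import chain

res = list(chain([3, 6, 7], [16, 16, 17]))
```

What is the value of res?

Step 1: chain() concatenates iterables: [3, 6, 7] + [16, 16, 17].
Therefore res = [3, 6, 7, 16, 16, 17].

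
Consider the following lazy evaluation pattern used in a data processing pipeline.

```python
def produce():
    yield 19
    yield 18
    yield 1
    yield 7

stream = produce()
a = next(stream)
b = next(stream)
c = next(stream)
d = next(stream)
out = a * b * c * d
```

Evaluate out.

Step 1: Create generator and consume all values:
  a = next(stream) = 19
  b = next(stream) = 18
  c = next(stream) = 1
  d = next(stream) = 7
Step 2: out = 19 * 18 * 1 * 7 = 2394.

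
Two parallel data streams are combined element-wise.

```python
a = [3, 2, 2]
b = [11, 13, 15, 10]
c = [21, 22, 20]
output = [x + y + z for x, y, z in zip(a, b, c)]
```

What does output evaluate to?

Step 1: zip three lists (truncates to shortest, len=3):
  3 + 11 + 21 = 35
  2 + 13 + 22 = 37
  2 + 15 + 20 = 37
Therefore output = [35, 37, 37].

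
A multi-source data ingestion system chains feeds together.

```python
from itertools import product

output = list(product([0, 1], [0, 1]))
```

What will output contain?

Step 1: product([0, 1], [0, 1]) gives all pairs:
  (0, 0)
  (0, 1)
  (1, 0)
  (1, 1)
Therefore output = [(0, 0), (0, 1), (1, 0), (1, 1)].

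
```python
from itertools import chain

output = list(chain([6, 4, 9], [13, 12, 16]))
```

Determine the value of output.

Step 1: chain() concatenates iterables: [6, 4, 9] + [13, 12, 16].
Therefore output = [6, 4, 9, 13, 12, 16].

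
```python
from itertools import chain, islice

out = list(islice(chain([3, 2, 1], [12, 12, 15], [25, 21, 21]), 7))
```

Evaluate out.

Step 1: chain([3, 2, 1], [12, 12, 15], [25, 21, 21]) = [3, 2, 1, 12, 12, 15, 25, 21, 21].
Step 2: islice takes first 7 elements: [3, 2, 1, 12, 12, 15, 25].
Therefore out = [3, 2, 1, 12, 12, 15, 25].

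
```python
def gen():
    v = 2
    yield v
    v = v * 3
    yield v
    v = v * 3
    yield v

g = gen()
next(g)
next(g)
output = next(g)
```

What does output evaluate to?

Step 1: Trace through generator execution:
  Yield 1: v starts at 2, yield 2
  Yield 2: v = 2 * 3 = 6, yield 6
  Yield 3: v = 6 * 3 = 18, yield 18
Step 2: First next() gets 2, second next() gets the second value, third next() yields 18.
Therefore output = 18.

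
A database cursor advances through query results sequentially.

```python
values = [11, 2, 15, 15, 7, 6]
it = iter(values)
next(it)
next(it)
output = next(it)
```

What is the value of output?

Step 1: Create iterator over [11, 2, 15, 15, 7, 6].
Step 2: next() consumes 11.
Step 3: next() consumes 2.
Step 4: next() returns 15.
Therefore output = 15.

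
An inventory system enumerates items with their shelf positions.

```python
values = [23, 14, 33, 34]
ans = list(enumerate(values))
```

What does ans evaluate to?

Step 1: enumerate pairs each element with its index:
  (0, 23)
  (1, 14)
  (2, 33)
  (3, 34)
Therefore ans = [(0, 23), (1, 14), (2, 33), (3, 34)].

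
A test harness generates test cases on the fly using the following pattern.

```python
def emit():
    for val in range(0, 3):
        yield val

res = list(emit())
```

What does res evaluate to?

Step 1: The generator yields each value from range(0, 3).
Step 2: list() consumes all yields: [0, 1, 2].
Therefore res = [0, 1, 2].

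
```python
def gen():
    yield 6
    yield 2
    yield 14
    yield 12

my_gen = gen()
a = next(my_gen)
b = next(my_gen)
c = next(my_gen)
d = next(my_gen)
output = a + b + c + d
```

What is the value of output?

Step 1: Create generator and consume all values:
  a = next(my_gen) = 6
  b = next(my_gen) = 2
  c = next(my_gen) = 14
  d = next(my_gen) = 12
Step 2: output = 6 + 2 + 14 + 12 = 34.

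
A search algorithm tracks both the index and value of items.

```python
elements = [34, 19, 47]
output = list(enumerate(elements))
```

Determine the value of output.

Step 1: enumerate pairs each element with its index:
  (0, 34)
  (1, 19)
  (2, 47)
Therefore output = [(0, 34), (1, 19), (2, 47)].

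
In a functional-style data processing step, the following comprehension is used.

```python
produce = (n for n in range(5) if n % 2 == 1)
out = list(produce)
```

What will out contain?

Step 1: Filter range(5) keeping only odd values:
  n=0: even, excluded
  n=1: odd, included
  n=2: even, excluded
  n=3: odd, included
  n=4: even, excluded
Therefore out = [1, 3].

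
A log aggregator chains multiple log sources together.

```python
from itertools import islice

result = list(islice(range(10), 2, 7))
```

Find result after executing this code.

Step 1: islice(range(10), 2, 7) takes elements at indices [2, 7).
Step 2: Elements: [2, 3, 4, 5, 6].
Therefore result = [2, 3, 4, 5, 6].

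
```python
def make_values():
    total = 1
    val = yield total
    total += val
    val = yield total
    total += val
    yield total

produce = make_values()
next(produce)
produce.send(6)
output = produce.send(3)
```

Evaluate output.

Step 1: next() -> yield total=1.
Step 2: send(6) -> val=6, total = 1+6 = 7, yield 7.
Step 3: send(3) -> val=3, total = 7+3 = 10, yield 10.
Therefore output = 10.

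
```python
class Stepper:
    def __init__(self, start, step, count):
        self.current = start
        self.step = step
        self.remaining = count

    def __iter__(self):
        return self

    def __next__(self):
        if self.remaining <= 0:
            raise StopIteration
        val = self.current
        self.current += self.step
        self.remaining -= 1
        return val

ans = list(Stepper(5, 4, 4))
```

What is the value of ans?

Step 1: Stepper starts at 5, increments by 4, for 4 steps:
  Yield 5, then current += 4
  Yield 9, then current += 4
  Yield 13, then current += 4
  Yield 17, then current += 4
Therefore ans = [5, 9, 13, 17].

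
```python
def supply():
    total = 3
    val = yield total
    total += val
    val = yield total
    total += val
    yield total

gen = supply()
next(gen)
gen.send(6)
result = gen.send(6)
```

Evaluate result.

Step 1: next() -> yield total=3.
Step 2: send(6) -> val=6, total = 3+6 = 9, yield 9.
Step 3: send(6) -> val=6, total = 9+6 = 15, yield 15.
Therefore result = 15.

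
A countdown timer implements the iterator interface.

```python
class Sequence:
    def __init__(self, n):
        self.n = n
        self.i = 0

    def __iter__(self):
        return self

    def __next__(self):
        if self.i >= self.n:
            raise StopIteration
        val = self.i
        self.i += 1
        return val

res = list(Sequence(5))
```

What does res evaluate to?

Step 1: Sequence(5) creates an iterator counting 0 to 4.
Step 2: list() consumes all values: [0, 1, 2, 3, 4].
Therefore res = [0, 1, 2, 3, 4].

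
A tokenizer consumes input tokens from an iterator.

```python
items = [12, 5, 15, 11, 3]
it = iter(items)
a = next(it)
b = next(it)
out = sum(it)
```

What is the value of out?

Step 1: Create iterator over [12, 5, 15, 11, 3].
Step 2: a = next() = 12, b = next() = 5.
Step 3: sum() of remaining [15, 11, 3] = 29.
Therefore out = 29.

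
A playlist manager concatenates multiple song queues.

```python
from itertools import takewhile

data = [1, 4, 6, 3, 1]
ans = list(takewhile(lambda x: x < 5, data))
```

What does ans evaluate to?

Step 1: takewhile stops at first element >= 5:
  1 < 5: take
  4 < 5: take
  6 >= 5: stop
Therefore ans = [1, 4].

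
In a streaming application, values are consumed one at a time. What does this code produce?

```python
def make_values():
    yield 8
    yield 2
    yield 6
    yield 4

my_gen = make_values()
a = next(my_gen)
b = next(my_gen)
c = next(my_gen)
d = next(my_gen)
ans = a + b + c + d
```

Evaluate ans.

Step 1: Create generator and consume all values:
  a = next(my_gen) = 8
  b = next(my_gen) = 2
  c = next(my_gen) = 6
  d = next(my_gen) = 4
Step 2: ans = 8 + 2 + 6 + 4 = 20.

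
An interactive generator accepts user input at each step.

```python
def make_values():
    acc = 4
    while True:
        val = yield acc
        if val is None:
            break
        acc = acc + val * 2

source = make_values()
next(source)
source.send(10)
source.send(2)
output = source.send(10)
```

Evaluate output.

Step 1: next() -> yield acc=4.
Step 2: send(10) -> val=10, acc = 4 + 10*2 = 24, yield 24.
Step 3: send(2) -> val=2, acc = 24 + 2*2 = 28, yield 28.
Step 4: send(10) -> val=10, acc = 28 + 10*2 = 48, yield 48.
Therefore output = 48.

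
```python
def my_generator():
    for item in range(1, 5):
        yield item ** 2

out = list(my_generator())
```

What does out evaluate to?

Step 1: For each item in range(1, 5), yield item**2:
  item=1: yield 1**2 = 1
  item=2: yield 2**2 = 4
  item=3: yield 3**2 = 9
  item=4: yield 4**2 = 16
Therefore out = [1, 4, 9, 16].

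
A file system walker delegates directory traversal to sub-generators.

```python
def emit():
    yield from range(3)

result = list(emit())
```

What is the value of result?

Step 1: yield from delegates to the iterable, yielding each element.
Step 2: Collected values: [0, 1, 2].
Therefore result = [0, 1, 2].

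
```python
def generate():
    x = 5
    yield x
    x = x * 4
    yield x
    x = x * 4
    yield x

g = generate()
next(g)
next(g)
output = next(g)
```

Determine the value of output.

Step 1: Trace through generator execution:
  Yield 1: x starts at 5, yield 5
  Yield 2: x = 5 * 4 = 20, yield 20
  Yield 3: x = 20 * 4 = 80, yield 80
Step 2: First next() gets 5, second next() gets the second value, third next() yields 80.
Therefore output = 80.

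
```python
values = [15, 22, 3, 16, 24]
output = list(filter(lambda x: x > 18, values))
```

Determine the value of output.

Step 1: Filter elements > 18:
  15: removed
  22: kept
  3: removed
  16: removed
  24: kept
Therefore output = [22, 24].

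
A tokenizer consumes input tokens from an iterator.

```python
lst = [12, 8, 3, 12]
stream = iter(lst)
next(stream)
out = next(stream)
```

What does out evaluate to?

Step 1: Create iterator over [12, 8, 3, 12].
Step 2: next() consumes 12.
Step 3: next() returns 8.
Therefore out = 8.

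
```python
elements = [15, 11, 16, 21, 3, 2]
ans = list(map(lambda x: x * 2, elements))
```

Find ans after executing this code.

Step 1: Apply lambda x: x * 2 to each element:
  15 -> 30
  11 -> 22
  16 -> 32
  21 -> 42
  3 -> 6
  2 -> 4
Therefore ans = [30, 22, 32, 42, 6, 4].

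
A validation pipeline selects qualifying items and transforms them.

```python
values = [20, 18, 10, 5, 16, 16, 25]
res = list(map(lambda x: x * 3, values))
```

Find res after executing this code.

Step 1: Apply lambda x: x * 3 to each element:
  20 -> 60
  18 -> 54
  10 -> 30
  5 -> 15
  16 -> 48
  16 -> 48
  25 -> 75
Therefore res = [60, 54, 30, 15, 48, 48, 75].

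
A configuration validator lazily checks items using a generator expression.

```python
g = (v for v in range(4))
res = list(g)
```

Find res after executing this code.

Step 1: Generator expression iterates range(4): [0, 1, 2, 3].
Step 2: list() collects all values.
Therefore res = [0, 1, 2, 3].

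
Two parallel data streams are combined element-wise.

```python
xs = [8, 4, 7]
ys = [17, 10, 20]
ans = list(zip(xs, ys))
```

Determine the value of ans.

Step 1: zip pairs elements at same index:
  Index 0: (8, 17)
  Index 1: (4, 10)
  Index 2: (7, 20)
Therefore ans = [(8, 17), (4, 10), (7, 20)].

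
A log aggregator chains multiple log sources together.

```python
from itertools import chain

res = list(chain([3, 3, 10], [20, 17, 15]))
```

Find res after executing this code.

Step 1: chain() concatenates iterables: [3, 3, 10] + [20, 17, 15].
Therefore res = [3, 3, 10, 20, 17, 15].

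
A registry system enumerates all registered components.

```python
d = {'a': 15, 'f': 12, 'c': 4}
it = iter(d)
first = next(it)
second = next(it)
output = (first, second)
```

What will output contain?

Step 1: iter(d) iterates over keys: ['a', 'f', 'c'].
Step 2: first = next(it) = 'a', second = next(it) = 'f'.
Therefore output = ('a', 'f').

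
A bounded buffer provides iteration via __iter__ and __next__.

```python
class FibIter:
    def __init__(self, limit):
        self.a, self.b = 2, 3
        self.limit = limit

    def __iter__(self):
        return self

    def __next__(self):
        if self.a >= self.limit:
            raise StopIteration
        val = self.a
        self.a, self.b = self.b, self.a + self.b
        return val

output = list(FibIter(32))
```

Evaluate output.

Step 1: Fibonacci-like sequence (a=2, b=3) until >= 32:
  Yield 2, then a,b = 3,5
  Yield 3, then a,b = 5,8
  Yield 5, then a,b = 8,13
  Yield 8, then a,b = 13,21
  Yield 13, then a,b = 21,34
  Yield 21, then a,b = 34,55
Step 2: 34 >= 32, stop.
Therefore output = [2, 3, 5, 8, 13, 21].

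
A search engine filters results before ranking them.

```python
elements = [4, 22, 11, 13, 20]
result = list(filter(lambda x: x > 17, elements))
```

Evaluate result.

Step 1: Filter elements > 17:
  4: removed
  22: kept
  11: removed
  13: removed
  20: kept
Therefore result = [22, 20].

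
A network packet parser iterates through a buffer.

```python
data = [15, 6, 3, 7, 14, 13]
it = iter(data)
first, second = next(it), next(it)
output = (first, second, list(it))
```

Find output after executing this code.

Step 1: Create iterator over [15, 6, 3, 7, 14, 13].
Step 2: first = 15, second = 6.
Step 3: Remaining elements: [3, 7, 14, 13].
Therefore output = (15, 6, [3, 7, 14, 13]).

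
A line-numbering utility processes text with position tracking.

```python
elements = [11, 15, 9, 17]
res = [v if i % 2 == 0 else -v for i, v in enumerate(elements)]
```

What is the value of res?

Step 1: For each (i, v), keep v if i is even, negate if odd:
  i=0 (even): keep 11
  i=1 (odd): negate to -15
  i=2 (even): keep 9
  i=3 (odd): negate to -17
Therefore res = [11, -15, 9, -17].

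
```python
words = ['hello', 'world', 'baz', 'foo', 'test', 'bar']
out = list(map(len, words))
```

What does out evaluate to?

Step 1: Map len() to each word:
  'hello' -> 5
  'world' -> 5
  'baz' -> 3
  'foo' -> 3
  'test' -> 4
  'bar' -> 3
Therefore out = [5, 5, 3, 3, 4, 3].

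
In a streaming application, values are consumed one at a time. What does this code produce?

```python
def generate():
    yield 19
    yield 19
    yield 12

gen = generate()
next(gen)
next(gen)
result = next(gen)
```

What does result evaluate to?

Step 1: generate() creates a generator.
Step 2: next(gen) yields 19 (consumed and discarded).
Step 3: next(gen) yields 19 (consumed and discarded).
Step 4: next(gen) yields 12, assigned to result.
Therefore result = 12.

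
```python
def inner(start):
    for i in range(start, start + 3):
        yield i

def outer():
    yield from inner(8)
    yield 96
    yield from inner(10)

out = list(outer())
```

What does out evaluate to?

Step 1: outer() delegates to inner(8):
  yield 8
  yield 9
  yield 10
Step 2: yield 96
Step 3: Delegates to inner(10):
  yield 10
  yield 11
  yield 12
Therefore out = [8, 9, 10, 96, 10, 11, 12].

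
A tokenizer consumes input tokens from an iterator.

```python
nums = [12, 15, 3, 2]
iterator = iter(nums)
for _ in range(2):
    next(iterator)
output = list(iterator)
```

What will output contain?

Step 1: Create iterator over [12, 15, 3, 2].
Step 2: Advance 2 positions (consuming [12, 15]).
Step 3: list() collects remaining elements: [3, 2].
Therefore output = [3, 2].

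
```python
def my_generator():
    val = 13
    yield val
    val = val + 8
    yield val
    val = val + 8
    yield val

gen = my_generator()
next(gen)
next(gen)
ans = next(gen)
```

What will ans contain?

Step 1: Trace through generator execution:
  Yield 1: val starts at 13, yield 13
  Yield 2: val = 13 + 8 = 21, yield 21
  Yield 3: val = 21 + 8 = 29, yield 29
Step 2: First next() gets 13, second next() gets the second value, third next() yields 29.
Therefore ans = 29.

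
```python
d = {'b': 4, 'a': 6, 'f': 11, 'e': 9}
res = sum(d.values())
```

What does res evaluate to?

Step 1: d.values() = [4, 6, 11, 9].
Step 2: sum = 30.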